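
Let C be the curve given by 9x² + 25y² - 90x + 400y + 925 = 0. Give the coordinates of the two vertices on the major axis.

Group the x- and y-terms: 9(x² - 10x) + 25(y² + 16y) = -925
Complete the square: 9(x - 5)² + 25(y + 8)² = -925 + 225 + 1600 = 900
Divide through by 900 to get (x - 5)²/100 + (y + 8)²/36 = 1.
Ellipse, center (5, -8), major axis horizontal; a² = 100, b² = 36.
a = 10. Vertices at (h ± a, k).

(-5, -8) and (15, -8)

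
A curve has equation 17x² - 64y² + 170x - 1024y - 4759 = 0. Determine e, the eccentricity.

17(x² + 10x) -64(y² + 16y) = 4759
Complete the square in x and y: 17(x + 5)² -64(y + 8)² = 4759 + 425 - 4096 = 1088
Divide by 1088: (x + 5)²/64 - (y + 8)²/17 = 1
Hyperbola, center (-5, -8), transverse axis horizontal; a² = 64, b² = 17.
c² = a² + b² = 81, so c = 9.
e = c/a = 9/8.

e = 9/8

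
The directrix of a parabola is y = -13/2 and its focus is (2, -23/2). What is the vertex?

The vertex is the midpoint between the focus and the directrix along the axis of symmetry.
Axis is vertical (directrix is horizontal). Vertex y-coordinate = (-23/2 + (-13/2))/2 = -9; x-coordinate = 2.

(2, -9)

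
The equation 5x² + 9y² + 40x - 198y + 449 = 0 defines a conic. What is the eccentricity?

e = 2/3

5(x² + 8x) + 9(y² - 22y) = -449
Completing the square gives 5(x + 4)² + 9(y - 11)² = -449 + 80 + 1089 = 720.
Divide through by 720 to get (x + 4)²/144 + (y - 11)²/80 = 1.
Ellipse, center (-4, 11), major axis horizontal; a² = 144, b² = 80.
c² = a² - b² = 64, so c = 8.
e = c/a = 8/12 = 2/3.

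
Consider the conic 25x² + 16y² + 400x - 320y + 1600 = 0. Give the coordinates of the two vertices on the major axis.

(-8, 0) and (-8, 20)

25(x² + 16x) + 16(y² - 20y) = -1600
Completing the square gives 25(x + 8)² + 16(y - 10)² = -1600 + 1600 + 1600 = 1600.
Divide by 1600: (x + 8)²/64 + (y - 10)²/100 = 1
Ellipse, center (-8, 10), major axis vertical; a² = 100, b² = 64.
a = 10. Vertices at (h, k ± a).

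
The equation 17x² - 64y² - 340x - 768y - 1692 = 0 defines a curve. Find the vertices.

(2, -6) and (18, -6)

Collect terms: 17(x² - 20x) -64(y² + 12y) = 1692
17(x - 10)² -64(y + 6)² = 1692 + 1700 - 2304 = 1088
Dividing both sides by 1088: (x - 10)²/64 - (y + 6)²/17 = 1
Hyperbola, center (10, -6), transverse axis horizontal; a² = 64, b² = 17.
a = 8. Vertices at (h ± a, k).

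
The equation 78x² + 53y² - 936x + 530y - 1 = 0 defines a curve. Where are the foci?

Collect terms: 78(x² - 12x) + 53(y² + 10y) = 1
Completing the square gives 78(x - 6)² + 53(y + 5)² = 1 + 2808 + 1325 = 4134.
Dividing both sides by 4134: (x - 6)²/53 + (y + 5)²/78 = 1
Ellipse, center (6, -5), major axis vertical; a² = 78, b² = 53.
c² = a² - b² = 78 - 53 = 25, so c = 5.
Foci lie on the vertical axis through the center: (h, k ± c).

(6, -10) and (6, 0)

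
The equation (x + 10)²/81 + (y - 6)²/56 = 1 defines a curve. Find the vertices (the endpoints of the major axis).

Center (-10, 6). The larger denominator 81 sits under the x-term, so the major axis is horizontal; a² = 81, b² = 56.
a = 9. Vertices at (h ± a, k).

(-19, 6) and (-1, 6)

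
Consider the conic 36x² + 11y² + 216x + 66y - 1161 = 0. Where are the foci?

(-3, -13) and (-3, 7)

Group: 36(x² + 6x) + 11(y² + 6y) = 1161
Completing the square gives 36(x + 3)² + 11(y + 3)² = 1161 + 324 + 99 = 1584.
Dividing both sides by 1584: (x + 3)²/44 + (y + 3)²/144 = 1
Ellipse, center (-3, -3), major axis vertical; a² = 144, b² = 44.
c² = a² - b² = 144 - 44 = 100, so c = 10.
Foci lie on the vertical axis through the center: (h, k ± c).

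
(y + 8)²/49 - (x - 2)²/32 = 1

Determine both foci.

(2, -17) and (2, 1)

Center (2, -8). The positive term is the y-term, so the transverse axis is vertical; a² = 49, b² = 32.
c² = a² + b² = 49 + 32 = 81, so c = 9.
Foci lie on the vertical axis through the center: (h, k ± c).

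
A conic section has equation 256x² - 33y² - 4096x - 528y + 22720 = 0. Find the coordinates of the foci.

(8, -25) and (8, 9)

Group: 256(x² - 16x) -33(y² + 16y) = -22720
Complete the square in x and y: 256(x - 8)² -33(y + 8)² = -22720 + 16384 - 2112 = -8448
Dividing both sides by -8448: (y + 8)²/256 - (x - 8)²/33 = 1
Hyperbola, center (8, -8), transverse axis vertical; a² = 256, b² = 33.
c² = a² + b² = 256 + 33 = 289, so c = 17.
Foci lie on the vertical axis through the center: (h, k ± c).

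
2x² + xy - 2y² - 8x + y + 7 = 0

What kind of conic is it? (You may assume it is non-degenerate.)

hyperbola

A = 2, B = 1, C = -2.
Discriminant B² − 4AC = 1² − 4·2·(-2) = 17.
B² − 4AC > 0 ⇒ hyperbola.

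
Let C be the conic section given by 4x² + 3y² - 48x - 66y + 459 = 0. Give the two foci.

(6, 9) and (6, 13)

Rearranging, 4(x² - 12x) + 3(y² - 22y) = -459.
Complete the square in x and y: 4(x - 6)² + 3(y - 11)² = -459 + 144 + 363 = 48
Divide by 48: (x - 6)²/12 + (y - 11)²/16 = 1
Ellipse, center (6, 11), major axis vertical; a² = 16, b² = 12.
c² = a² - b² = 16 - 12 = 4, so c = 2.
Foci lie on the vertical axis through the center: (h, k ± c).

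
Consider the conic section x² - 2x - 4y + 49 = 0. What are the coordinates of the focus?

Only x is squared. Complete the square in x: (x - 1)² = 4(y - 12).
Vertex (1, 12); 4p = 4 so p = 1. Opens up.
Focus is p units from the vertex along the axis: (h, k + p).

(1, 13)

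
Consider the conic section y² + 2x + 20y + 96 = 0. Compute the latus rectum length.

Only y is squared. Complete the square in y: (y + 10)² = -2(x - 2).
Vertex (2, -10); 4p = -2 so p = -1/2. Opens left.
Latus rectum length = |4p| = 2.

2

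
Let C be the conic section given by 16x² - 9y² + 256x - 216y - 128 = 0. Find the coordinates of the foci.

(-8, -17) and (-8, -7)

Collect terms: 16(x² + 16x) -9(y² + 24y) = 128
16(x + 8)² -9(y + 12)² = 128 + 1024 - 1296 = -144
Divide through by -144 to get (y + 12)²/16 - (x + 8)²/9 = 1.
Hyperbola, center (-8, -12), transverse axis vertical; a² = 16, b² = 9.
c² = a² + b² = 16 + 9 = 25, so c = 5.
Foci lie on the vertical axis through the center: (h, k ± c).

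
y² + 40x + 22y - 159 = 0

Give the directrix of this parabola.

Only y is squared. Complete the square in y: (y + 11)² = -40(x - 7).
Vertex (7, -11); 4p = -40 so p = -10. Opens left.
Directrix is the vertical line x = h − p = 7 − (-10) = 17.

x = 17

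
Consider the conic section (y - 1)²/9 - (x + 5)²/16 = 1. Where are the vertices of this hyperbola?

Center (-5, 1). The positive term is the y-term, so the transverse axis is vertical; a² = 9, b² = 16.
a = 3. Vertices at (h, k ± a).

(-5, -2) and (-5, 4)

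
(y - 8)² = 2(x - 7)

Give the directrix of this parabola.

Vertex (7, 8); 4p = 2 so p = 1/2. Opens right.
Directrix is the vertical line x = h − p = 7 − (1/2) = 13/2.

x = 13/2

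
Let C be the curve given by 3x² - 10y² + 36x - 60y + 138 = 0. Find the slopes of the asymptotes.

Group the x- and y-terms: 3(x² + 12x) -10(y² + 6y) = -138
Complete the square in x and y: 3(x + 6)² -10(y + 3)² = -138 + 108 - 90 = -120
Dividing both sides by -120: (y + 3)²/12 - (x + 6)²/40 = 1
Hyperbola, center (-6, -3), transverse axis vertical; a² = 12, b² = 40.
For a vertical hyperbola the asymptotes have slope ±a/b.
Here that is ±2√3/2√10 = ±√30/10.

√30/10 and -√30/10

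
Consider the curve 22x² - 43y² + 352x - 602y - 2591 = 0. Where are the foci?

Group: 22(x² + 16x) -43(y² + 14y) = 2591
22(x + 8)² -43(y + 7)² = 2591 + 1408 - 2107 = 1892
Dividing both sides by 1892: (x + 8)²/86 - (y + 7)²/44 = 1
Hyperbola, center (-8, -7), transverse axis horizontal; a² = 86, b² = 44.
c² = a² + b² = 86 + 44 = 130, so c = √130.
Foci lie on the horizontal axis through the center: (h ± c, k).

(-8 - √130, -7) and (-8 + √130, -7)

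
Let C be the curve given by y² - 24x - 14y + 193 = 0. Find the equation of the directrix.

x = 0

Only y is squared. Complete the square in y: (y - 7)² = 24(x - 6).
Vertex (6, 7); 4p = 24 so p = 6. Opens right.
Directrix is the vertical line x = h − p = 6 − (6) = 0.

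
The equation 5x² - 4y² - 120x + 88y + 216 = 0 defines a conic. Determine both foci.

(9, 11) and (15, 11)

Group: 5(x² - 24x) -4(y² - 22y) = -216
Complete the square: 5(x - 12)² -4(y - 11)² = -216 + 720 - 484 = 20
Divide by 20: (x - 12)²/4 - (y - 11)²/5 = 1
Hyperbola, center (12, 11), transverse axis horizontal; a² = 4, b² = 5.
c² = a² + b² = 4 + 5 = 9, so c = 3.
Foci lie on the horizontal axis through the center: (h ± c, k).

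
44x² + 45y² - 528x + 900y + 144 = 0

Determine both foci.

Rearranging, 44(x² - 12x) + 45(y² + 20y) = -144.
Complete the square in x and y: 44(x - 6)² + 45(y + 10)² = -144 + 1584 + 4500 = 5940
Dividing both sides by 5940: (x - 6)²/135 + (y + 10)²/132 = 1
Ellipse, center (6, -10), major axis horizontal; a² = 135, b² = 132.
c² = a² - b² = 135 - 132 = 3, so c = √3.
Foci lie on the horizontal axis through the center: (h ± c, k).

(6 - √3, -10) and (6 + √3, -10)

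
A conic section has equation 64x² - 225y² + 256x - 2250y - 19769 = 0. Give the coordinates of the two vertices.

Group: 64(x² + 4x) -225(y² + 10y) = 19769
Complete the square: 64(x + 2)² -225(y + 5)² = 19769 + 256 - 5625 = 14400
Divide by 14400: (x + 2)²/225 - (y + 5)²/64 = 1
Hyperbola, center (-2, -5), transverse axis horizontal; a² = 225, b² = 64.
a = 15. Vertices at (h ± a, k).

(-17, -5) and (13, -5)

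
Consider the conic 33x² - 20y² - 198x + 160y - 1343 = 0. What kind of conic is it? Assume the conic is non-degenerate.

hyperbola

No xy term. Coefficients of x² and y² are A = 33, C = -20.
A and C have opposite signs ⇒ hyperbola.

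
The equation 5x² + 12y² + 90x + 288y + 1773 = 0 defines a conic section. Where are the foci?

(-9 - √42, -12) and (-9 + √42, -12)

Rearranging, 5(x² + 18x) + 12(y² + 24y) = -1773.
Completing the square gives 5(x + 9)² + 12(y + 12)² = -1773 + 405 + 1728 = 360.
Divide through by 360 to get (x + 9)²/72 + (y + 12)²/30 = 1.
Ellipse, center (-9, -12), major axis horizontal; a² = 72, b² = 30.
c² = a² - b² = 72 - 30 = 42, so c = √42.
Foci lie on the horizontal axis through the center: (h ± c, k).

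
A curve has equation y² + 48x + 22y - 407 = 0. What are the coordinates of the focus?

Only y is squared. Complete the square in y: (y + 11)² = -48(x - 11).
Vertex (11, -11); 4p = -48 so p = -12. Opens left.
Focus is p units from the vertex along the axis: (h + p, k).

(-1, -11)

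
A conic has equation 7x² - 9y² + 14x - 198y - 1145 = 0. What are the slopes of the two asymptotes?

Group: 7(x² + 2x) -9(y² + 22y) = 1145
7(x + 1)² -9(y + 11)² = 1145 + 7 - 1089 = 63
Divide by 63: (x + 1)²/9 - (y + 11)²/7 = 1
Hyperbola, center (-1, -11), transverse axis horizontal; a² = 9, b² = 7.
For a horizontal hyperbola the asymptotes have slope ±b/a.
Here that is ±√7/3.

√7/3 and -√7/3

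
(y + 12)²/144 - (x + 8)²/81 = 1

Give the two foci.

Center (-8, -12). The positive term is the y-term, so the transverse axis is vertical; a² = 144, b² = 81.
c² = a² + b² = 144 + 81 = 225, so c = 15.
Foci lie on the vertical axis through the center: (h, k ± c).

(-8, -27) and (-8, 3)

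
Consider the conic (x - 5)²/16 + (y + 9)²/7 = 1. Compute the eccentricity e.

Center (5, -9). The larger denominator 16 sits under the x-term, so the major axis is horizontal; a² = 16, b² = 7.
c² = a² - b² = 9, so c = 3.
e = c/a = 3/4.

e = 3/4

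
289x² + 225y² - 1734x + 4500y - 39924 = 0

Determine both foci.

Rearranging, 289(x² - 6x) + 225(y² + 20y) = 39924.
289(x - 3)² + 225(y + 10)² = 39924 + 2601 + 22500 = 65025
Dividing both sides by 65025: (x - 3)²/225 + (y + 10)²/289 = 1
Ellipse, center (3, -10), major axis vertical; a² = 289, b² = 225.
c² = a² - b² = 289 - 225 = 64, so c = 8.
Foci lie on the vertical axis through the center: (h, k ± c).

(3, -18) and (3, -2)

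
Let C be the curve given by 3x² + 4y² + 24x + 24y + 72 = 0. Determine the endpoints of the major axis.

Group: 3(x² + 8x) + 4(y² + 6y) = -72
3(x + 4)² + 4(y + 3)² = -72 + 48 + 36 = 12
Divide by 12: (x + 4)²/4 + (y + 3)²/3 = 1
Ellipse, center (-4, -3), major axis horizontal; a² = 4, b² = 3.
a = 2. Vertices at (h ± a, k).

(-6, -3) and (-2, -3)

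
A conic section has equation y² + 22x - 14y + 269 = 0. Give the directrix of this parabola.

Only y is squared. Complete the square in y: (y - 7)² = -22(x + 10).
Vertex (-10, 7); 4p = -22 so p = -11/2. Opens left.
Directrix is the vertical line x = h − p = -10 − (-11/2) = -9/2.

x = -9/2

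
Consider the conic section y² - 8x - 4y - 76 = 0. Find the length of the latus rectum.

Only y is squared. Complete the square in y: (y - 2)² = 8(x + 10).
Vertex (-10, 2); 4p = 8 so p = 2. Opens right.
Latus rectum length = |4p| = 8.

8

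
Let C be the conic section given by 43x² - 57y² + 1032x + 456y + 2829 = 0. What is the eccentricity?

e = 10√57/57

Collect terms: 43(x² + 24x) -57(y² - 8y) = -2829
Complete the square in x and y: 43(x + 12)² -57(y - 4)² = -2829 + 6192 - 912 = 2451
Divide by 2451: (x + 12)²/57 - (y - 4)²/43 = 1
Hyperbola, center (-12, 4), transverse axis horizontal; a² = 57, b² = 43.
c² = a² + b² = 100, so c = 10.
e = c/a = 10/√57 = 10√57/57.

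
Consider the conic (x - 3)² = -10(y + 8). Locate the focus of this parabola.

(3, -21/2)

Vertex (3, -8); 4p = -10 so p = -5/2. Opens down.
Focus is p units from the vertex along the axis: (h, k + p).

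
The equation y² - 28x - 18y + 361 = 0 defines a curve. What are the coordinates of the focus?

(17, 9)

Only y is squared. Complete the square in y: (y - 9)² = 28(x - 10).
Vertex (10, 9); 4p = 28 so p = 7. Opens right.
Focus is p units from the vertex along the axis: (h + p, k).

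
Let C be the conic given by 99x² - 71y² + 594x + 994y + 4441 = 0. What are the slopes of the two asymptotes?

3√781/71 and -3√781/71

Collect terms: 99(x² + 6x) -71(y² - 14y) = -4441
99(x + 3)² -71(y - 7)² = -4441 + 891 - 3479 = -7029
Divide through by -7029 to get (y - 7)²/99 - (x + 3)²/71 = 1.
Hyperbola, center (-3, 7), transverse axis vertical; a² = 99, b² = 71.
For a vertical hyperbola the asymptotes have slope ±a/b.
Here that is ±3√11/√71 = ±3√781/71.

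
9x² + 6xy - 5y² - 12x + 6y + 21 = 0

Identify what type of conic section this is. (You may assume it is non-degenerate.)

A = 9, B = 6, C = -5.
Discriminant B² − 4AC = 6² − 4·9·(-5) = 216.
B² − 4AC > 0 ⇒ hyperbola.

hyperbola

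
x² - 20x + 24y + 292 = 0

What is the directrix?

Only x is squared. Complete the square in x: (x - 10)² = -24(y + 8).
Vertex (10, -8); 4p = -24 so p = -6. Opens down.
Directrix is the horizontal line y = k − p = -8 − (-6) = -2.

y = -2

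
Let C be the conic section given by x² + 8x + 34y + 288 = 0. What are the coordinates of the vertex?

(-4, -8)

Only x is squared. Complete the square in x: (x + 4)² = -34(y + 8).
Vertex (-4, -8); 4p = -34 so p = -17/2. Opens down.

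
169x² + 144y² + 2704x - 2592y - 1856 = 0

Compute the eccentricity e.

e = 5/13

Rearranging, 169(x² + 16x) + 144(y² - 18y) = 1856.
Complete the square in x and y: 169(x + 8)² + 144(y - 9)² = 1856 + 10816 + 11664 = 24336
Divide by 24336: (x + 8)²/144 + (y - 9)²/169 = 1
Ellipse, center (-8, 9), major axis vertical; a² = 169, b² = 144.
c² = a² - b² = 25, so c = 5.
e = c/a = 5/13.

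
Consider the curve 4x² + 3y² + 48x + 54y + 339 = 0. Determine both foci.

(-6, -11) and (-6, -7)

Group the x- and y-terms: 4(x² + 12x) + 3(y² + 18y) = -339
4(x + 6)² + 3(y + 9)² = -339 + 144 + 243 = 48
Dividing both sides by 48: (x + 6)²/12 + (y + 9)²/16 = 1
Ellipse, center (-6, -9), major axis vertical; a² = 16, b² = 12.
c² = a² - b² = 16 - 12 = 4, so c = 2.
Foci lie on the vertical axis through the center: (h, k ± c).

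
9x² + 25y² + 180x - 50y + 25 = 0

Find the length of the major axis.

Collect terms: 9(x² + 20x) + 25(y² - 2y) = -25
Completing the square gives 9(x + 10)² + 25(y - 1)² = -25 + 900 + 25 = 900.
Divide through by 900 to get (x + 10)²/100 + (y - 1)²/36 = 1.
Ellipse, center (-10, 1), major axis horizontal; a² = 100, b² = 36.
a² = 100 so a = 10; the major axis has length 2a = 20.

20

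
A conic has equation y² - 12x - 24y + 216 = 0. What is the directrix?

x = 3

Only y is squared. Complete the square in y: (y - 12)² = 12(x - 6).
Vertex (6, 12); 4p = 12 so p = 3. Opens right.
Directrix is the vertical line x = h − p = 6 − (3) = 3.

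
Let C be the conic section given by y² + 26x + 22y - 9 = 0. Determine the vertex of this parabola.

(5, -11)

Only y is squared. Complete the square in y: (y + 11)² = -26(x - 5).
Vertex (5, -11); 4p = -26 so p = -13/2. Opens left.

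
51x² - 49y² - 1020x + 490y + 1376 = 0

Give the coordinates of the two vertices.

(3, 5) and (17, 5)

Group the x- and y-terms: 51(x² - 20x) -49(y² - 10y) = -1376
51(x - 10)² -49(y - 5)² = -1376 + 5100 - 1225 = 2499
Divide by 2499: (x - 10)²/49 - (y - 5)²/51 = 1
Hyperbola, center (10, 5), transverse axis horizontal; a² = 49, b² = 51.
a = 7. Vertices at (h ± a, k).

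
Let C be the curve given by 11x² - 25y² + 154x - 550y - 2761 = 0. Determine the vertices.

(-12, -11) and (-2, -11)

11(x² + 14x) -25(y² + 22y) = 2761
Complete the square: 11(x + 7)² -25(y + 11)² = 2761 + 539 - 3025 = 275
Divide through by 275 to get (x + 7)²/25 - (y + 11)²/11 = 1.
Hyperbola, center (-7, -11), transverse axis horizontal; a² = 25, b² = 11.
a = 5. Vertices at (h ± a, k).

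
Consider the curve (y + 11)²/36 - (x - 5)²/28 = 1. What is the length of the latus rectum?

Center (5, -11). The positive term is the y-term, so the transverse axis is vertical; a² = 36, b² = 28.
Latus rectum length = 2b²/a = 2·28/6 = 28/3.

28/3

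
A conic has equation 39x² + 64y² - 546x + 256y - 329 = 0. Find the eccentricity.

e = 5/8

Collect terms: 39(x² - 14x) + 64(y² + 4y) = 329
Complete the square: 39(x - 7)² + 64(y + 2)² = 329 + 1911 + 256 = 2496
Dividing both sides by 2496: (x - 7)²/64 + (y + 2)²/39 = 1
Ellipse, center (7, -2), major axis horizontal; a² = 64, b² = 39.
c² = a² - b² = 25, so c = 5.
e = c/a = 5/8.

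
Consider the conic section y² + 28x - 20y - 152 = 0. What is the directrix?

x = 16

Only y is squared. Complete the square in y: (y - 10)² = -28(x - 9).
Vertex (9, 10); 4p = -28 so p = -7. Opens left.
Directrix is the vertical line x = h − p = 9 − (-7) = 16.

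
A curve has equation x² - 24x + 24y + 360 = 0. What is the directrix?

Only x is squared. Complete the square in x: (x - 12)² = -24(y + 9).
Vertex (12, -9); 4p = -24 so p = -6. Opens down.
Directrix is the horizontal line y = k − p = -9 − (-6) = -3.

y = -3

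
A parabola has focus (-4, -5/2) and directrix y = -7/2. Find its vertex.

(-4, -3)

The vertex is the midpoint between the focus and the directrix along the axis of symmetry.
Axis is vertical (directrix is horizontal). Vertex y-coordinate = (-5/2 + (-7/2))/2 = -3; x-coordinate = -4.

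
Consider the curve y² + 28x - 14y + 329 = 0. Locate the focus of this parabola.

Only y is squared. Complete the square in y: (y - 7)² = -28(x + 10).
Vertex (-10, 7); 4p = -28 so p = -7. Opens left.
Focus is p units from the vertex along the axis: (h + p, k).

(-17, 7)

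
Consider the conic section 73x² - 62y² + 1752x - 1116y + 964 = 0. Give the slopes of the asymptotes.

√4526/62 and -√4526/62

Rearranging, 73(x² + 24x) -62(y² + 18y) = -964.
73(x + 12)² -62(y + 9)² = -964 + 10512 - 5022 = 4526
Divide through by 4526 to get (x + 12)²/62 - (y + 9)²/73 = 1.
Hyperbola, center (-12, -9), transverse axis horizontal; a² = 62, b² = 73.
For a horizontal hyperbola the asymptotes have slope ±b/a.
Here that is ±√73/√62 = ±√4526/62.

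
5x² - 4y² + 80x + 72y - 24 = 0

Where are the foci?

(-11, 9) and (-5, 9)

5(x² + 16x) -4(y² - 18y) = 24
5(x + 8)² -4(y - 9)² = 24 + 320 - 324 = 20
Divide through by 20 to get (x + 8)²/4 - (y - 9)²/5 = 1.
Hyperbola, center (-8, 9), transverse axis horizontal; a² = 4, b² = 5.
c² = a² + b² = 4 + 5 = 9, so c = 3.
Foci lie on the horizontal axis through the center: (h ± c, k).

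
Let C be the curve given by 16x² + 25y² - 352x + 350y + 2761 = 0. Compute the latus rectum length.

32/5

Group the x- and y-terms: 16(x² - 22x) + 25(y² + 14y) = -2761
Complete the square in x and y: 16(x - 11)² + 25(y + 7)² = -2761 + 1936 + 1225 = 400
Divide through by 400 to get (x - 11)²/25 + (y + 7)²/16 = 1.
Ellipse, center (11, -7), major axis horizontal; a² = 25, b² = 16.
Latus rectum length = 2b²/a = 2·16/5 = 32/5.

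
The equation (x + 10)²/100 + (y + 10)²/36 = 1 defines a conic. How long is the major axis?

Center (-10, -10). The larger denominator 100 sits under the x-term, so the major axis is horizontal; a² = 100, b² = 36.
a² = 100 so a = 10; the major axis has length 2a = 20.

20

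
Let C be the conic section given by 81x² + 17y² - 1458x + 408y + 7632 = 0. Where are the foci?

Rearranging, 81(x² - 18x) + 17(y² + 24y) = -7632.
81(x - 9)² + 17(y + 12)² = -7632 + 6561 + 2448 = 1377
Divide by 1377: (x - 9)²/17 + (y + 12)²/81 = 1
Ellipse, center (9, -12), major axis vertical; a² = 81, b² = 17.
c² = a² - b² = 81 - 17 = 64, so c = 8.
Foci lie on the vertical axis through the center: (h, k ± c).

(9, -20) and (9, -4)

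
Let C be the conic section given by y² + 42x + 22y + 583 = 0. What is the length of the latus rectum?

42

Only y is squared. Complete the square in y: (y + 11)² = -42(x + 11).
Vertex (-11, -11); 4p = -42 so p = -21/2. Opens left.
Latus rectum length = |4p| = 42.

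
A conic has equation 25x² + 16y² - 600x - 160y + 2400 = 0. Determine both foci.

Rearranging, 25(x² - 24x) + 16(y² - 10y) = -2400.
25(x - 12)² + 16(y - 5)² = -2400 + 3600 + 400 = 1600
Divide by 1600: (x - 12)²/64 + (y - 5)²/100 = 1
Ellipse, center (12, 5), major axis vertical; a² = 100, b² = 64.
c² = a² - b² = 100 - 64 = 36, so c = 6.
Foci lie on the vertical axis through the center: (h, k ± c).

(12, -1) and (12, 11)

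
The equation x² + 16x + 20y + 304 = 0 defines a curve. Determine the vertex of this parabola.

(-8, -12)

Only x is squared. Complete the square in x: (x + 8)² = -20(y + 12).
Vertex (-8, -12); 4p = -20 so p = -5. Opens down.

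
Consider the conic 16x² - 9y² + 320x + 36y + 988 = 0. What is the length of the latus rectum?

64/3

Group: 16(x² + 20x) -9(y² - 4y) = -988
Complete the square: 16(x + 10)² -9(y - 2)² = -988 + 1600 - 36 = 576
Divide through by 576 to get (x + 10)²/36 - (y - 2)²/64 = 1.
Hyperbola, center (-10, 2), transverse axis horizontal; a² = 36, b² = 64.
Latus rectum length = 2b²/a = 2·64/6 = 64/3.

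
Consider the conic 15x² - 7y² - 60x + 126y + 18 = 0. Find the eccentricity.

e = √330/15

Rearranging, 15(x² - 4x) -7(y² - 18y) = -18.
Completing the square gives 15(x - 2)² -7(y - 9)² = -18 + 60 - 567 = -525.
Dividing both sides by -525: (y - 9)²/75 - (x - 2)²/35 = 1
Hyperbola, center (2, 9), transverse axis vertical; a² = 75, b² = 35.
c² = a² + b² = 110, so c = √110.
e = c/a = √110/5√3 = √330/15.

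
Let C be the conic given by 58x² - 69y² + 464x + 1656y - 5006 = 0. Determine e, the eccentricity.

Collect terms: 58(x² + 8x) -69(y² - 24y) = 5006
Completing the square gives 58(x + 4)² -69(y - 12)² = 5006 + 928 - 9936 = -4002.
Divide by -4002: (y - 12)²/58 - (x + 4)²/69 = 1
Hyperbola, center (-4, 12), transverse axis vertical; a² = 58, b² = 69.
c² = a² + b² = 127, so c = √127.
e = c/a = √127/√58 = √7366/58.

e = √7366/58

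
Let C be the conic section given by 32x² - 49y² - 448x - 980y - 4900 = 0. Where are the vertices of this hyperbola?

Collect terms: 32(x² - 14x) -49(y² + 20y) = 4900
Complete the square: 32(x - 7)² -49(y + 10)² = 4900 + 1568 - 4900 = 1568
Dividing both sides by 1568: (x - 7)²/49 - (y + 10)²/32 = 1
Hyperbola, center (7, -10), transverse axis horizontal; a² = 49, b² = 32.
a = 7. Vertices at (h ± a, k).

(0, -10) and (14, -10)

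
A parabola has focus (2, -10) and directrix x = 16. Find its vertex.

The vertex is the midpoint between the focus and the directrix along the axis of symmetry.
Axis is horizontal (directrix is vertical). Vertex x-coordinate = (2 + 16)/2 = 9; y-coordinate = -10.

(9, -10)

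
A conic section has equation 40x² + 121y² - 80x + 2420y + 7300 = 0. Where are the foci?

40(x² - 2x) + 121(y² + 20y) = -7300
Complete the square: 40(x - 1)² + 121(y + 10)² = -7300 + 40 + 12100 = 4840
Divide by 4840: (x - 1)²/121 + (y + 10)²/40 = 1
Ellipse, center (1, -10), major axis horizontal; a² = 121, b² = 40.
c² = a² - b² = 121 - 40 = 81, so c = 9.
Foci lie on the horizontal axis through the center: (h ± c, k).

(-8, -10) and (10, -10)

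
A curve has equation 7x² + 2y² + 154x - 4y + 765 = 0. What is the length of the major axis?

Group the x- and y-terms: 7(x² + 22x) + 2(y² - 2y) = -765
Complete the square in x and y: 7(x + 11)² + 2(y - 1)² = -765 + 847 + 2 = 84
Dividing both sides by 84: (x + 11)²/12 + (y - 1)²/42 = 1
Ellipse, center (-11, 1), major axis vertical; a² = 42, b² = 12.
a² = 42 so a = √42; the major axis has length 2a = 2√42.

2√42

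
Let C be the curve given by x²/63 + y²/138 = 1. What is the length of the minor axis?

6√7

Center (0, 0). The larger denominator 138 sits under the y-term, so the major axis is vertical; a² = 138, b² = 63.
b² = 63 so b = 3√7; the minor axis has length 2b = 6√7.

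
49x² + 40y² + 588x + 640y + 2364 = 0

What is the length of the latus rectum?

80/7

Collect terms: 49(x² + 12x) + 40(y² + 16y) = -2364
49(x + 6)² + 40(y + 8)² = -2364 + 1764 + 2560 = 1960
Dividing both sides by 1960: (x + 6)²/40 + (y + 8)²/49 = 1
Ellipse, center (-6, -8), major axis vertical; a² = 49, b² = 40.
Latus rectum length = 2b²/a = 2·40/7 = 80/7.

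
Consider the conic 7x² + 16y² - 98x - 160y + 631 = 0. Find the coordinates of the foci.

(4, 5) and (10, 5)

Collect terms: 7(x² - 14x) + 16(y² - 10y) = -631
Complete the square: 7(x - 7)² + 16(y - 5)² = -631 + 343 + 400 = 112
Divide by 112: (x - 7)²/16 + (y - 5)²/7 = 1
Ellipse, center (7, 5), major axis horizontal; a² = 16, b² = 7.
c² = a² - b² = 16 - 7 = 9, so c = 3.
Foci lie on the horizontal axis through the center: (h ± c, k).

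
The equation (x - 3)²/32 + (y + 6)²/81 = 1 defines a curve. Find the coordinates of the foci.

Center (3, -6). The larger denominator 81 sits under the y-term, so the major axis is vertical; a² = 81, b² = 32.
c² = a² - b² = 81 - 32 = 49, so c = 7.
Foci lie on the vertical axis through the center: (h, k ± c).

(3, -13) and (3, 1)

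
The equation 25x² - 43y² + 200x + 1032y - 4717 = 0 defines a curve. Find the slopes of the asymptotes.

5√43/43 and -5√43/43

Rearranging, 25(x² + 8x) -43(y² - 24y) = 4717.
25(x + 4)² -43(y - 12)² = 4717 + 400 - 6192 = -1075
Divide through by -1075 to get (y - 12)²/25 - (x + 4)²/43 = 1.
Hyperbola, center (-4, 12), transverse axis vertical; a² = 25, b² = 43.
For a vertical hyperbola the asymptotes have slope ±a/b.
Here that is ±5/√43 = ±5√43/43.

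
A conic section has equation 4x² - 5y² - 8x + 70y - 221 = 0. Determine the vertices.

(1, 5) and (1, 9)

Group: 4(x² - 2x) -5(y² - 14y) = 221
Complete the square: 4(x - 1)² -5(y - 7)² = 221 + 4 - 245 = -20
Dividing both sides by -20: (y - 7)²/4 - (x - 1)²/5 = 1
Hyperbola, center (1, 7), transverse axis vertical; a² = 4, b² = 5.
a = 2. Vertices at (h, k ± a).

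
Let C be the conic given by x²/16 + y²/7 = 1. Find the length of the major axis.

8

Center (0, 0). The larger denominator 16 sits under the x-term, so the major axis is horizontal; a² = 16, b² = 7.
a² = 16 so a = 4; the major axis has length 2a = 8.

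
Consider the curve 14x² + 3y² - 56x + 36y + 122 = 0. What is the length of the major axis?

Group: 14(x² - 4x) + 3(y² + 12y) = -122
Complete the square in x and y: 14(x - 2)² + 3(y + 6)² = -122 + 56 + 108 = 42
Dividing both sides by 42: (x - 2)²/3 + (y + 6)²/14 = 1
Ellipse, center (2, -6), major axis vertical; a² = 14, b² = 3.
a² = 14 so a = √14; the major axis has length 2a = 2√14.

2√14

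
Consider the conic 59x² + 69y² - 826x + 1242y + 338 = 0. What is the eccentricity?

Group: 59(x² - 14x) + 69(y² + 18y) = -338
Complete the square: 59(x - 7)² + 69(y + 9)² = -338 + 2891 + 5589 = 8142
Divide by 8142: (x - 7)²/138 + (y + 9)²/118 = 1
Ellipse, center (7, -9), major axis horizontal; a² = 138, b² = 118.
c² = a² - b² = 20, so c = 2√5.
e = c/a = 2√5/√138 = √690/69.

e = √690/69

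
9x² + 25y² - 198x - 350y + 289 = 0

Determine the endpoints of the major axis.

Collect terms: 9(x² - 22x) + 25(y² - 14y) = -289
9(x - 11)² + 25(y - 7)² = -289 + 1089 + 1225 = 2025
Dividing both sides by 2025: (x - 11)²/225 + (y - 7)²/81 = 1
Ellipse, center (11, 7), major axis horizontal; a² = 225, b² = 81.
a = 15. Vertices at (h ± a, k).

(-4, 7) and (26, 7)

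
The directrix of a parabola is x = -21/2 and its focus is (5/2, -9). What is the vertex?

The vertex is the midpoint between the focus and the directrix along the axis of symmetry.
Axis is horizontal (directrix is vertical). Vertex x-coordinate = (5/2 + (-21/2))/2 = -4; y-coordinate = -9.

(-4, -9)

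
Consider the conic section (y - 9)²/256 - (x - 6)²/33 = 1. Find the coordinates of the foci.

Center (6, 9). The positive term is the y-term, so the transverse axis is vertical; a² = 256, b² = 33.
c² = a² + b² = 256 + 33 = 289, so c = 17.
Foci lie on the vertical axis through the center: (h, k ± c).

(6, -8) and (6, 26)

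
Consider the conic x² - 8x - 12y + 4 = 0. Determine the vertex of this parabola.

(4, -1)

Only x is squared. Complete the square in x: (x - 4)² = 12(y + 1).
Vertex (4, -1); 4p = 12 so p = 3. Opens up.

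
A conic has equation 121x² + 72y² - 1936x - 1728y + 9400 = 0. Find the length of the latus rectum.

Rearranging, 121(x² - 16x) + 72(y² - 24y) = -9400.
Complete the square in x and y: 121(x - 8)² + 72(y - 12)² = -9400 + 7744 + 10368 = 8712
Dividing both sides by 8712: (x - 8)²/72 + (y - 12)²/121 = 1
Ellipse, center (8, 12), major axis vertical; a² = 121, b² = 72.
Latus rectum length = 2b²/a = 2·72/11 = 144/11.

144/11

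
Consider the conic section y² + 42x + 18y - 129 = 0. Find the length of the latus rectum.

Only y is squared. Complete the square in y: (y + 9)² = -42(x - 5).
Vertex (5, -9); 4p = -42 so p = -21/2. Opens left.
Latus rectum length = |4p| = 42.

42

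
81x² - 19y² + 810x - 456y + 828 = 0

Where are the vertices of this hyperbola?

Rearranging, 81(x² + 10x) -19(y² + 24y) = -828.
Complete the square: 81(x + 5)² -19(y + 12)² = -828 + 2025 - 2736 = -1539
Divide through by -1539 to get (y + 12)²/81 - (x + 5)²/19 = 1.
Hyperbola, center (-5, -12), transverse axis vertical; a² = 81, b² = 19.
a = 9. Vertices at (h, k ± a).

(-5, -21) and (-5, -3)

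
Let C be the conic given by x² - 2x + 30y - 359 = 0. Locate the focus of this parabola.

Only x is squared. Complete the square in x: (x - 1)² = -30(y - 12).
Vertex (1, 12); 4p = -30 so p = -15/2. Opens down.
Focus is p units from the vertex along the axis: (h, k + p).

(1, 9/2)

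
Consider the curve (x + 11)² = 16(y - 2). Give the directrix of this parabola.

Vertex (-11, 2); 4p = 16 so p = 4. Opens up.
Directrix is the horizontal line y = k − p = 2 − (4) = -2.

y = -2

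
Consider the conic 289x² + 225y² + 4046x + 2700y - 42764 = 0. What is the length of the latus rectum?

Rearranging, 289(x² + 14x) + 225(y² + 12y) = 42764.
289(x + 7)² + 225(y + 6)² = 42764 + 14161 + 8100 = 65025
Divide by 65025: (x + 7)²/225 + (y + 6)²/289 = 1
Ellipse, center (-7, -6), major axis vertical; a² = 289, b² = 225.
Latus rectum length = 2b²/a = 2·225/17 = 450/17.

450/17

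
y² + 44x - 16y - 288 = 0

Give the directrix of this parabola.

Only y is squared. Complete the square in y: (y - 8)² = -44(x - 8).
Vertex (8, 8); 4p = -44 so p = -11. Opens left.
Directrix is the vertical line x = h − p = 8 − (-11) = 19.

x = 19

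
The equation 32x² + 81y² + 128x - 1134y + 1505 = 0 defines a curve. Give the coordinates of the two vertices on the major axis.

(-11, 7) and (7, 7)

Group: 32(x² + 4x) + 81(y² - 14y) = -1505
32(x + 2)² + 81(y - 7)² = -1505 + 128 + 3969 = 2592
Dividing both sides by 2592: (x + 2)²/81 + (y - 7)²/32 = 1
Ellipse, center (-2, 7), major axis horizontal; a² = 81, b² = 32.
a = 9. Vertices at (h ± a, k).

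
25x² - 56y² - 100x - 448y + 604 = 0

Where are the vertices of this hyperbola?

(2, -9) and (2, 1)

Group the x- and y-terms: 25(x² - 4x) -56(y² + 8y) = -604
25(x - 2)² -56(y + 4)² = -604 + 100 - 896 = -1400
Divide through by -1400 to get (y + 4)²/25 - (x - 2)²/56 = 1.
Hyperbola, center (2, -4), transverse axis vertical; a² = 25, b² = 56.
a = 5. Vertices at (h, k ± a).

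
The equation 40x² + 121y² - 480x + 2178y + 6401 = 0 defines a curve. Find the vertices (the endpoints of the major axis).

40(x² - 12x) + 121(y² + 18y) = -6401
Completing the square gives 40(x - 6)² + 121(y + 9)² = -6401 + 1440 + 9801 = 4840.
Divide by 4840: (x - 6)²/121 + (y + 9)²/40 = 1
Ellipse, center (6, -9), major axis horizontal; a² = 121, b² = 40.
a = 11. Vertices at (h ± a, k).

(-5, -9) and (17, -9)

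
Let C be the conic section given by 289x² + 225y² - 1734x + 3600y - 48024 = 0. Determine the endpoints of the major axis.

Rearranging, 289(x² - 6x) + 225(y² + 16y) = 48024.
Complete the square: 289(x - 3)² + 225(y + 8)² = 48024 + 2601 + 14400 = 65025
Dividing both sides by 65025: (x - 3)²/225 + (y + 8)²/289 = 1
Ellipse, center (3, -8), major axis vertical; a² = 289, b² = 225.
a = 17. Vertices at (h, k ± a).

(3, -25) and (3, 9)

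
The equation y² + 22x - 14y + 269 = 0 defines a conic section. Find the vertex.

Only y is squared. Complete the square in y: (y - 7)² = -22(x + 10).
Vertex (-10, 7); 4p = -22 so p = -11/2. Opens left.

(-10, 7)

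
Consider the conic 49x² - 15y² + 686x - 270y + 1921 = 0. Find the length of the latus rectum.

Rearranging, 49(x² + 14x) -15(y² + 18y) = -1921.
49(x + 7)² -15(y + 9)² = -1921 + 2401 - 1215 = -735
Divide through by -735 to get (y + 9)²/49 - (x + 7)²/15 = 1.
Hyperbola, center (-7, -9), transverse axis vertical; a² = 49, b² = 15.
Latus rectum length = 2b²/a = 2·15/7 = 30/7.

30/7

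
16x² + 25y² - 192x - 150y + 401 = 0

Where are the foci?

Collect terms: 16(x² - 12x) + 25(y² - 6y) = -401
16(x - 6)² + 25(y - 3)² = -401 + 576 + 225 = 400
Divide through by 400 to get (x - 6)²/25 + (y - 3)²/16 = 1.
Ellipse, center (6, 3), major axis horizontal; a² = 25, b² = 16.
c² = a² - b² = 25 - 16 = 9, so c = 3.
Foci lie on the horizontal axis through the center: (h ± c, k).

(3, 3) and (9, 3)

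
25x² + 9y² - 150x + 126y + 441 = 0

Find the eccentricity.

Group: 25(x² - 6x) + 9(y² + 14y) = -441
Complete the square in x and y: 25(x - 3)² + 9(y + 7)² = -441 + 225 + 441 = 225
Dividing both sides by 225: (x - 3)²/9 + (y + 7)²/25 = 1
Ellipse, center (3, -7), major axis vertical; a² = 25, b² = 9.
c² = a² - b² = 16, so c = 4.
e = c/a = 4/5.

e = 4/5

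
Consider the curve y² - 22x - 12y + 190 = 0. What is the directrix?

Only y is squared. Complete the square in y: (y - 6)² = 22(x - 7).
Vertex (7, 6); 4p = 22 so p = 11/2. Opens right.
Directrix is the vertical line x = h − p = 7 − (11/2) = 3/2.

x = 3/2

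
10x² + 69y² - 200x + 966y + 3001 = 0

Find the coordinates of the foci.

Group: 10(x² - 20x) + 69(y² + 14y) = -3001
Complete the square in x and y: 10(x - 10)² + 69(y + 7)² = -3001 + 1000 + 3381 = 1380
Divide by 1380: (x - 10)²/138 + (y + 7)²/20 = 1
Ellipse, center (10, -7), major axis horizontal; a² = 138, b² = 20.
c² = a² - b² = 138 - 20 = 118, so c = √118.
Foci lie on the horizontal axis through the center: (h ± c, k).

(10 - √118, -7) and (10 + √118, -7)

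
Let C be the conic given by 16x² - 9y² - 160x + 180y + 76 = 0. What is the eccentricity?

Group the x- and y-terms: 16(x² - 10x) -9(y² - 20y) = -76
16(x - 5)² -9(y - 10)² = -76 + 400 - 900 = -576
Divide through by -576 to get (y - 10)²/64 - (x - 5)²/36 = 1.
Hyperbola, center (5, 10), transverse axis vertical; a² = 64, b² = 36.
c² = a² + b² = 100, so c = 10.
e = c/a = 10/8 = 5/4.

e = 5/4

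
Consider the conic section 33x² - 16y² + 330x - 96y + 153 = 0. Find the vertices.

Group: 33(x² + 10x) -16(y² + 6y) = -153
Complete the square in x and y: 33(x + 5)² -16(y + 3)² = -153 + 825 - 144 = 528
Dividing both sides by 528: (x + 5)²/16 - (y + 3)²/33 = 1
Hyperbola, center (-5, -3), transverse axis horizontal; a² = 16, b² = 33.
a = 4. Vertices at (h ± a, k).

(-9, -3) and (-1, -3)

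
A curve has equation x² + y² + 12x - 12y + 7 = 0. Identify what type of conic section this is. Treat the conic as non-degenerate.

circle

No xy term. Coefficients of x² and y² are A = 1, C = 1.
A = C (same sign) ⇒ circle.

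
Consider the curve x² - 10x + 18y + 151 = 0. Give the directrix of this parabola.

y = -5/2

Only x is squared. Complete the square in x: (x - 5)² = -18(y + 7).
Vertex (5, -7); 4p = -18 so p = -9/2. Opens down.
Directrix is the horizontal line y = k − p = -7 − (-9/2) = -5/2.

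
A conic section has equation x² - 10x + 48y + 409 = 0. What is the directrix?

Only x is squared. Complete the square in x: (x - 5)² = -48(y + 8).
Vertex (5, -8); 4p = -48 so p = -12. Opens down.
Directrix is the horizontal line y = k − p = -8 − (-12) = 4.

y = 4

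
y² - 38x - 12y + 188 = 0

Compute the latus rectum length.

38

Only y is squared. Complete the square in y: (y - 6)² = 38(x - 4).
Vertex (4, 6); 4p = 38 so p = 19/2. Opens right.
Latus rectum length = |4p| = 38.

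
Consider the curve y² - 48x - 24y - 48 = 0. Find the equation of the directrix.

x = -16

Only y is squared. Complete the square in y: (y - 12)² = 48(x + 4).
Vertex (-4, 12); 4p = 48 so p = 12. Opens right.
Directrix is the vertical line x = h − p = -4 − (12) = -16.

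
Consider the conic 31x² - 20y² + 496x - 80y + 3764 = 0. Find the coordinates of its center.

31(x² + 16x) -20(y² + 4y) = -3764
31(x + 8)² -20(y + 2)² = -3764 + 1984 - 80 = -1860
Divide by -1860: (y + 2)²/93 - (x + 8)²/60 = 1
Hyperbola with center (-8, -2).

(-8, -2)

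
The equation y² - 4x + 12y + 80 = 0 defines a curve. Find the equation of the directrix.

Only y is squared. Complete the square in y: (y + 6)² = 4(x - 11).
Vertex (11, -6); 4p = 4 so p = 1. Opens right.
Directrix is the vertical line x = h − p = 11 − (1) = 10.

x = 10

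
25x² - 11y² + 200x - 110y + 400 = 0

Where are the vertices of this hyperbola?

Collect terms: 25(x² + 8x) -11(y² + 10y) = -400
Complete the square in x and y: 25(x + 4)² -11(y + 5)² = -400 + 400 - 275 = -275
Divide through by -275 to get (y + 5)²/25 - (x + 4)²/11 = 1.
Hyperbola, center (-4, -5), transverse axis vertical; a² = 25, b² = 11.
a = 5. Vertices at (h, k ± a).

(-4, -10) and (-4, 0)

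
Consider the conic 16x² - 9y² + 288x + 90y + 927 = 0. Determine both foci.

Group: 16(x² + 18x) -9(y² - 10y) = -927
16(x + 9)² -9(y - 5)² = -927 + 1296 - 225 = 144
Divide through by 144 to get (x + 9)²/9 - (y - 5)²/16 = 1.
Hyperbola, center (-9, 5), transverse axis horizontal; a² = 9, b² = 16.
c² = a² + b² = 9 + 16 = 25, so c = 5.
Foci lie on the horizontal axis through the center: (h ± c, k).

(-14, 5) and (-4, 5)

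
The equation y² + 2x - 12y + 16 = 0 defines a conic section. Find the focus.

Only y is squared. Complete the square in y: (y - 6)² = -2(x - 10).
Vertex (10, 6); 4p = -2 so p = -1/2. Opens left.
Focus is p units from the vertex along the axis: (h + p, k).

(19/2, 6)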